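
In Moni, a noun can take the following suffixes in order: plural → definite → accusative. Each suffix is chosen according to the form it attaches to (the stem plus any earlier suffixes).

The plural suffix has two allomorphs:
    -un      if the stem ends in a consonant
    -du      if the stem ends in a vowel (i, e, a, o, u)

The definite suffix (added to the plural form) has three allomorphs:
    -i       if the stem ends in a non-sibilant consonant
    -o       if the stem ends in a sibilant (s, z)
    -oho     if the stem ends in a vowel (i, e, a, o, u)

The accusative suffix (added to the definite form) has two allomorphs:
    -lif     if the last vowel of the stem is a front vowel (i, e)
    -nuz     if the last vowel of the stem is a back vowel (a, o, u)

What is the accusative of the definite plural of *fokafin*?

*fokafin* — final sound /n/ (a consonant) → -un → *fokafinun*.
The plural form *fokafinun*: final sound = /n/, a non-sibilant consonant → -i → *fokafinuni*.
Since the last vowel of the definite form *fokafinuni* is /i/ (a front vowel), it takes -lif, giving *fokafinunilif*.

fokafinunilif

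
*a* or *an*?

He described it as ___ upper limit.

The indefinite article is chosen by the initial *sound* of the following word, not its spelling.
*upper* begins with the sound /ʌ/ (u pronounced /ʌ/) — a vowel sound.
So the article is *an*: He described it as an upper limit.

an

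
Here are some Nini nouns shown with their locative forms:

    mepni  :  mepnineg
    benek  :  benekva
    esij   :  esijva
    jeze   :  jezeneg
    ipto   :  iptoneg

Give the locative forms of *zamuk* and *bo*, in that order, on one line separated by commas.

zamukva, boneg

The pattern is consonant vs. vowel: -va when the stem ends in a consonant (*benek*, *esij*); -neg when the stem ends in a vowel (*mepni*, *jeze*, *ipto*).
Since the final sound of *zamuk* is /k/ (a consonant), it takes -va, giving *zamukva*.
*bo* — final sound /o/ (a vowel) → -neg → *boneg*.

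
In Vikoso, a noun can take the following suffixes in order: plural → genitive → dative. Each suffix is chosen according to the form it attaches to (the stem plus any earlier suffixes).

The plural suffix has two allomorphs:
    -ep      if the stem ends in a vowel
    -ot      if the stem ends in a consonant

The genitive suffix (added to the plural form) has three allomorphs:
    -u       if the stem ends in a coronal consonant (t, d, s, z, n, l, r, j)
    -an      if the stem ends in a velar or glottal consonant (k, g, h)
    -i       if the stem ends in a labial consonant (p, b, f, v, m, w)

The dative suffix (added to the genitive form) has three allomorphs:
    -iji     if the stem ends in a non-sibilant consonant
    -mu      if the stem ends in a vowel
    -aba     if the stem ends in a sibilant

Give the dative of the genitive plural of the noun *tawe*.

*tawe*: final sound = /e/, a vowel → -ep → *taweep*.
The plural form *taweep*: final consonant = /p/, labial → -i → *taweepi*.
The final sound of the genitive form *taweepi* is /i/, which is a vowel, so the dative suffix is -mu, giving *taweepimu*.

taweepimu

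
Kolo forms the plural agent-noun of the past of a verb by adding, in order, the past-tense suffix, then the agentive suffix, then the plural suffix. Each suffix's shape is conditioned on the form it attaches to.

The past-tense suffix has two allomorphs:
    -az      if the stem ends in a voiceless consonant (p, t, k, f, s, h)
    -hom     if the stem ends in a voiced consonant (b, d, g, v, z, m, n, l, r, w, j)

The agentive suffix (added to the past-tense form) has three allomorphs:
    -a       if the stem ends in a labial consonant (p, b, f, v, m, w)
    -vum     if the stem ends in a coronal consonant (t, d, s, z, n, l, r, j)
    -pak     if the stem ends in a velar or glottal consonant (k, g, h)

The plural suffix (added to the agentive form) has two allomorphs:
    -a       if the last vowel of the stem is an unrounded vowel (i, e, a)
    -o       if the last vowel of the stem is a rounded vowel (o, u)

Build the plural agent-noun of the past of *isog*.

isoghomaa

The final consonant of *isog* is /g/, which is voiced, so the past-tense suffix is -hom, giving *isoghom*.
The final consonant of the past-tense form *isoghom* is /m/, which is labial, so the agentive suffix is -a, giving *isoghoma*.
The agentive form *isoghoma*: last vowel = /a/, an unrounded vowel → -a → *isoghomaa*.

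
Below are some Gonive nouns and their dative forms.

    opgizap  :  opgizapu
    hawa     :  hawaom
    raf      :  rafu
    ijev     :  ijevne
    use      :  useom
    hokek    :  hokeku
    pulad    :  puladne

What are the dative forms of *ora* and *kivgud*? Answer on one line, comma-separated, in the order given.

The alternation tracks the final sound of the stem — -u when the stem ends in a voiceless consonant (*opgizap*, *raf*, *hokek*); -ne when the stem ends in a voiced consonant (*ijev*, *pulad*); -om when the stem ends in a vowel (*hawa*, *use*).
*ora*: final sound = /a/, a vowel → -om → *oraom*.
Since the final sound of *kivgud* is /d/ (a voiced consonant), it takes -ne, giving *kivgudne*.

oraom, kivgudne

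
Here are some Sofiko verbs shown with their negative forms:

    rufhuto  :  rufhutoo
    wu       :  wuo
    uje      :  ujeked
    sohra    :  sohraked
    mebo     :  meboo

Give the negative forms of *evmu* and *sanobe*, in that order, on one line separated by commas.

evmuo, sanobeked

The pattern is rounding harmony: -o when the last vowel of the stem is a rounded vowel (*rufhuto*, *wu*, *mebo*); -ked when the last vowel of the stem is an unrounded vowel (*uje*, *sohra*).
The last vowel of *evmu* is /u/, which is a rounded vowel, so the suffix is -o, giving *evmuo*.
The last vowel of *sanobe* is /e/, which is an unrounded vowel, so the suffix is -ked, giving *sanobeked*.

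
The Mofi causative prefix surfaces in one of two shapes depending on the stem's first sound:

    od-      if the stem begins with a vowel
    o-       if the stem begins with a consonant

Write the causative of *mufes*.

omufes

Since the first sound of *mufes* is /m/ (a consonant), it takes o-, giving *omufes*.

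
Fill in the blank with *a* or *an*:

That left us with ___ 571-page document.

The indefinite article is chosen by the initial *sound* of the following word, not its spelling.
The number *571* is spoken "five hundred …", beginning with /faɪv/ — a consonant sound.
So the article is *a*: That left us with a 571-page document.

a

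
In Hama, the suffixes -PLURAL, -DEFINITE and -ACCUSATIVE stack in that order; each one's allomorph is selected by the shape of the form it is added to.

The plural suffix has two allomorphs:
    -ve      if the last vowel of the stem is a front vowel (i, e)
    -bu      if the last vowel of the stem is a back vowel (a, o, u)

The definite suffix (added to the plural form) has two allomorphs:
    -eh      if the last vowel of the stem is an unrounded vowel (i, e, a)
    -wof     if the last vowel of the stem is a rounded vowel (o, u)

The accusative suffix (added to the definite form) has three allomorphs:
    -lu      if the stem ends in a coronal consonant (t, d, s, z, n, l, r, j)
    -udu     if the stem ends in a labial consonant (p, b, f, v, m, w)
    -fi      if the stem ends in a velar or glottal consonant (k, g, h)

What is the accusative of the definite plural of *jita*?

Since the last vowel of *jita* is /a/ (a back vowel), it takes -bu, giving *jitabu*.
Since the last vowel of the plural form *jitabu* is /u/ (a rounded vowel), it takes -wof, giving *jitabuwof*.
The definite form *jitabuwof*: final consonant = /f/, labial → -udu → *jitabuwofudu*.

jitabuwofudu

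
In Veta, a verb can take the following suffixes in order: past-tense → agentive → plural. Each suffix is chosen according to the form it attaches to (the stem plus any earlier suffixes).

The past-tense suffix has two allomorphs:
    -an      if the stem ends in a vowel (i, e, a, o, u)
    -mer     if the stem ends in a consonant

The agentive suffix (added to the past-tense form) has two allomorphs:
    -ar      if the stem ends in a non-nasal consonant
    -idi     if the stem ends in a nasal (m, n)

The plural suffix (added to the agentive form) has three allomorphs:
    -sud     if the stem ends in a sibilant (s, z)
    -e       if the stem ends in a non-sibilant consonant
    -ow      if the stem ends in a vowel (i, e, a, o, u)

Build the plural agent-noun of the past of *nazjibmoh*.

nazjibmohmerare

The final sound of *nazjibmoh* is /h/, which is a consonant, so the past-tense suffix is -mer, giving *nazjibmohmer*.
The past-tense form *nazjibmohmer*: final consonant = /r/, non-nasal → -ar → *nazjibmohmerar*.
The agentive form *nazjibmohmerar*: final sound = /r/, a non-sibilant consonant → -e → *nazjibmohmerare*.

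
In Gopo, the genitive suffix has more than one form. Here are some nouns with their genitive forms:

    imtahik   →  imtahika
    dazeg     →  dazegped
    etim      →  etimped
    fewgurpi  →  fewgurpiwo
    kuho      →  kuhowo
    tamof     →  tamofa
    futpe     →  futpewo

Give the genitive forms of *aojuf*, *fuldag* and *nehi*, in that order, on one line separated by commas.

The alternation tracks the final sound of the stem — -a when the stem ends in a voiceless consonant (*imtahik*, *tamof*); -ped when the stem ends in a voiced consonant (*dazeg*, *etim*); -wo when the stem ends in a vowel (*fewgurpi*, *kuho*, *futpe*).
Since the final sound of *aojuf* is /f/ (a voiceless consonant), it takes -a, giving *aojufa*.
Since the final sound of *fuldag* is /g/ (a voiced consonant), it takes -ped, giving *fuldagped*.
*nehi* — final sound /i/ (a vowel) → -wo → *nehiwo*.

aojufa, fuldagped, nehiwo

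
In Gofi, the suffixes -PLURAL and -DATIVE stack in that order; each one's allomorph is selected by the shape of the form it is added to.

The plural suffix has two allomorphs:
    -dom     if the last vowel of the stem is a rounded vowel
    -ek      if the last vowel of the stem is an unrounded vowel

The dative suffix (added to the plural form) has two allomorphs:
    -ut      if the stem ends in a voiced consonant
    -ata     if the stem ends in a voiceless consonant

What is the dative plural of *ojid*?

The last vowel of *ojid* is /i/, which is an unrounded vowel, so the plural suffix is -ek, giving *ojidek*.
The plural form *ojidek*: final consonant = /k/, voiceless → -ata → *ojidekata*.

ojidekata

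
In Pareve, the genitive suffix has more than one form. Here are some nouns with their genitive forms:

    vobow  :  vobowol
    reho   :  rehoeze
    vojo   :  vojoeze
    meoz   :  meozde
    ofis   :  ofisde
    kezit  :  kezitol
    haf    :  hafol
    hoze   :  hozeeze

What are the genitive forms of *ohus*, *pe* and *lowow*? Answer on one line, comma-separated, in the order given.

The pattern is sibilance of the final sound: -de when the stem ends in a sibilant (*meoz*, *ofis*); -ol when the stem ends in a non-sibilant consonant (*vobow*, *kezit*, *haf*); -eze when the stem ends in a vowel (*reho*, *vojo*, *hoze*).
*ohus* — final sound /s/ (a sibilant) → -de → *ohusde*.
Since the final sound of *pe* is /e/ (a vowel), it takes -eze, giving *peeze*.
*lowow* — final sound /w/ (a non-sibilant consonant) → -ol → *lowowol*.

ohusde, peeze, lowowol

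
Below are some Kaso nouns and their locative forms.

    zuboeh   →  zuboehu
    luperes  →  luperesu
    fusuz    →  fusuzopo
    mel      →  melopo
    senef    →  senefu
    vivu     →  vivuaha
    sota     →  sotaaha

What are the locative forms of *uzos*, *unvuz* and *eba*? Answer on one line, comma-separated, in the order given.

uzosu, unvuzopo, ebaaha

The pattern is voicing of the final sound: -u when the stem ends in a voiceless consonant (*zuboeh*, *luperes*, *senef*); -opo when the stem ends in a voiced consonant (*fusuz*, *mel*); -aha when the stem ends in a vowel (*vivu*, *sota*).
*uzos*: final sound = /s/, a voiceless consonant → -u → *uzosu*.
Since the final sound of *unvuz* is /z/ (a voiced consonant), it takes -opo, giving *unvuzopo*.
Since the final sound of *eba* is /a/ (a vowel), it takes -aha, giving *ebaaha*.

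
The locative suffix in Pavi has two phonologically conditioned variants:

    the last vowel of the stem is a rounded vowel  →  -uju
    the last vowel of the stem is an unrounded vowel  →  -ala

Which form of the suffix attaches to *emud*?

-uju

The last vowel of *emud* is /u/, which is a rounded vowel, so the suffix is -uju.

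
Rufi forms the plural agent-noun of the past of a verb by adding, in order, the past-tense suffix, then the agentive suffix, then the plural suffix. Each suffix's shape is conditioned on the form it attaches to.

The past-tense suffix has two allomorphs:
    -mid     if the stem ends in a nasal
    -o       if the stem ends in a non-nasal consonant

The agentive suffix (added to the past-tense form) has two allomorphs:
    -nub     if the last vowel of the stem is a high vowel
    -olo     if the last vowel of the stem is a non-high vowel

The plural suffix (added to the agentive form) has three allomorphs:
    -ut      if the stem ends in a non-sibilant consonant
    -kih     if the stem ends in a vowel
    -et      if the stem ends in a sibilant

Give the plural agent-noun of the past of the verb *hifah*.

*hifah*: final consonant = /h/, non-nasal → -o → *hifaho*.
Since the last vowel of the past-tense form *hifaho* is /o/ (a non-high vowel), it takes -olo, giving *hifahoolo*.
The final sound of the agentive form *hifahoolo* is /o/, which is a vowel, so the plural suffix is -kih, giving *hifahoolokih*.

hifahoolokih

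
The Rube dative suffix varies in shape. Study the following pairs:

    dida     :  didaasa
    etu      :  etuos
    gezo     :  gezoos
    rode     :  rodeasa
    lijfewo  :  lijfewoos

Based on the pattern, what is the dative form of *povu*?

povuos

Looking at the last vowel of each stem: -os when the last vowel of the stem is a rounded vowel (*etu*, *gezo*, *lijfewo*); -asa when the last vowel of the stem is an unrounded vowel (*dida*, *rode*).
Since the last vowel of *povu* is /u/ (a rounded vowel), it takes -os, giving *povuos*.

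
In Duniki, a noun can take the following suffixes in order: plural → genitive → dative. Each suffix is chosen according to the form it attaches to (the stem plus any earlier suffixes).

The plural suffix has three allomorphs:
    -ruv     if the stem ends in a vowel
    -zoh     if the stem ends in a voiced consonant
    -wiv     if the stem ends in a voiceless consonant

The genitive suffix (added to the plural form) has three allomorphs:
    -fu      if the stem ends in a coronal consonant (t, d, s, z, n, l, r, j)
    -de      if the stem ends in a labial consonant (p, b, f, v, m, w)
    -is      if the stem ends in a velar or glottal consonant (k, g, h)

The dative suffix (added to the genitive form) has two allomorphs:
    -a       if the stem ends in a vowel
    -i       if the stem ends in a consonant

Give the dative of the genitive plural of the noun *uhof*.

uhofwivdea

*uhof* — final sound /f/ (a voiceless consonant) → -wiv → *uhofwiv*.
The plural form *uhofwiv*: final consonant = /v/, labial → -de → *uhofwivde*.
The genitive form *uhofwivde* — final sound /e/ (a vowel) → -a → *uhofwivdea*.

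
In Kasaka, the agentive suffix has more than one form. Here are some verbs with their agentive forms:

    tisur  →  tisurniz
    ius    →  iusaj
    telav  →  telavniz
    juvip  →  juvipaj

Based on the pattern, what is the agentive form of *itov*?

The alternation tracks the final consonant of the stem — -aj when the stem ends in a voiceless consonant (*ius*, *juvip*); -niz when the stem ends in a voiced consonant (*tisur*, *telav*).
The final consonant of *itov* is /v/, which is voiced, so the suffix is -niz, giving *itovniz*.

itovniz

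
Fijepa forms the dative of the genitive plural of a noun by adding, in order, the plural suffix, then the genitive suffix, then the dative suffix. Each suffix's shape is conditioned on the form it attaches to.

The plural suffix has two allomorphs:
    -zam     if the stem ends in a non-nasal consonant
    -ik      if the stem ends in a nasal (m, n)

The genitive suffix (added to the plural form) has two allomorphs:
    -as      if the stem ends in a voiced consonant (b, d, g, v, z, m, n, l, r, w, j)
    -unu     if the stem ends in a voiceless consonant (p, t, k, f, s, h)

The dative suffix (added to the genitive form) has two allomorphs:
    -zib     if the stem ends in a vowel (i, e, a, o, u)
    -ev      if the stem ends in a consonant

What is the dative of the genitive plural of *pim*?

pimikunuzib

*pim* — final consonant /m/ (a nasal) → -ik → *pimik*.
Since the final consonant of the plural form *pimik* is /k/ (voiceless), it takes -unu, giving *pimikunu*.
The final sound of the genitive form *pimikunu* is /u/, which is a vowel, so the dative suffix is -zib, giving *pimikunuzib*.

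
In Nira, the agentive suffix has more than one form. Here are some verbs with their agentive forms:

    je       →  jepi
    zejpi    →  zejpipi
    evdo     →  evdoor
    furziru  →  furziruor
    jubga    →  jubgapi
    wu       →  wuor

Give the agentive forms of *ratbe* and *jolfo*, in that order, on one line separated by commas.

ratbepi, jolfoor

The pattern is rounding harmony: -or when the last vowel of the stem is a rounded vowel (*evdo*, *furziru*, *wu*); -pi when the last vowel of the stem is an unrounded vowel (*je*, *zejpi*, *jubga*).
*ratbe* — last vowel /e/ (an unrounded vowel) → -pi → *ratbepi*.
*jolfo* — last vowel /o/ (a rounded vowel) → -or → *jolfoor*.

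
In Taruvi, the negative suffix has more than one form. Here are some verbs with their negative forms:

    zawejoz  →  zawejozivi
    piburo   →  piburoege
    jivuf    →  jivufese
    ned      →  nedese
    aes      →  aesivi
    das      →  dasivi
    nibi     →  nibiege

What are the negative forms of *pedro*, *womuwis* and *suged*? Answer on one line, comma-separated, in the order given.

pedroege, womuwisivi, sugedese

The pattern is sibilance of the final sound: -ivi when the stem ends in a sibilant (*zawejoz*, *aes*, *das*); -ese when the stem ends in a non-sibilant consonant (*jivuf*, *ned*); -ege when the stem ends in a vowel (*piburo*, *nibi*).
The final sound of *pedro* is /o/, which is a vowel, so the suffix is -ege, giving *pedroege*.
*womuwis*: final sound = /s/, a sibilant → -ivi → *womuwisivi*.
*suged*: final sound = /d/, a non-sibilant consonant → -ese → *sugedese*.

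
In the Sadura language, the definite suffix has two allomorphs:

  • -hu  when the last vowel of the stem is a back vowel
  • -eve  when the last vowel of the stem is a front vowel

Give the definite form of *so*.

sohu

*so* — last vowel /o/ (a back vowel) → -hu → *sohu*.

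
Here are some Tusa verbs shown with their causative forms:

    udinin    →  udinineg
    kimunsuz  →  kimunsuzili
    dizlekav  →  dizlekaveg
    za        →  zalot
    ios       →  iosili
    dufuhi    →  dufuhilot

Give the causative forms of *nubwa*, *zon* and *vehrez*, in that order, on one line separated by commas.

nubwalot, zoneg, vehrezili

The suffix is conditioned by the final sound: -ili when the stem ends in a sibilant (*kimunsuz*, *ios*); -eg when the stem ends in a non-sibilant consonant (*udinin*, *dizlekav*); -lot when the stem ends in a vowel (*za*, *dufuhi*).
The final sound of *nubwa* is /a/, which is a vowel, so the suffix is -lot, giving *nubwalot*.
Since the final sound of *zon* is /n/ (a non-sibilant consonant), it takes -eg, giving *zoneg*.
Since the final sound of *vehrez* is /z/ (a sibilant), it takes -ili, giving *vehrezili*.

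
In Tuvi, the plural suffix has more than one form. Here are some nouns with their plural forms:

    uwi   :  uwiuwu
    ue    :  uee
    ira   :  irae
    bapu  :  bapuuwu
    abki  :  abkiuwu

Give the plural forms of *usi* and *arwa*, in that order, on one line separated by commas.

usiuwu, arwae

The suffix is conditioned by the last vowel: -uwu when the last vowel of the stem is a high vowel (*uwi*, *bapu*, *abki*); -e when the last vowel of the stem is a non-high vowel (*ue*, *ira*).
*usi*: last vowel = /i/, a high vowel → -uwu → *usiuwu*.
The last vowel of *arwa* is /a/, which is a non-high vowel, so the suffix is -e, giving *arwae*.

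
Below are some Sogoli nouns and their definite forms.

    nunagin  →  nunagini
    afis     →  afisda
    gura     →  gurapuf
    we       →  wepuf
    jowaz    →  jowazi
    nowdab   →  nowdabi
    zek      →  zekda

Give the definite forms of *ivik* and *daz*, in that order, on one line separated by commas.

The pattern is voicing of the final sound: -da when the stem ends in a voiceless consonant (*afis*, *zek*); -i when the stem ends in a voiced consonant (*nunagin*, *jowaz*, *nowdab*); -puf when the stem ends in a vowel (*gura*, *we*).
Since the final sound of *ivik* is /k/ (a voiceless consonant), it takes -da, giving *ivikda*.
The final sound of *daz* is /z/, which is a voiced consonant, so the suffix is -i, giving *dazi*.

ivikda, dazi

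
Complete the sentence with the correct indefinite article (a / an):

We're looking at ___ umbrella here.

The indefinite article is chosen by the initial *sound* of the following word, not its spelling.
*umbrella* begins with the sound /ʌ/ (u pronounced /ʌ/) — a vowel sound.
So the article is *an*: We're looking at an umbrella here.

an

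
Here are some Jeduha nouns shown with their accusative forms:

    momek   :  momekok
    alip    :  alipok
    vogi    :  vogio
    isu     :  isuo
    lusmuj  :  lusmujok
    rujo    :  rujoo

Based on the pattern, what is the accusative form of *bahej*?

bahejok

The suffix is conditioned by the final sound: -ok when the stem ends in a consonant (*momek*, *alip*, *lusmuj*); -o when the stem ends in a vowel (*vogi*, *isu*, *rujo*).
*bahej*: final sound = /j/, a consonant → -ok → *bahejok*.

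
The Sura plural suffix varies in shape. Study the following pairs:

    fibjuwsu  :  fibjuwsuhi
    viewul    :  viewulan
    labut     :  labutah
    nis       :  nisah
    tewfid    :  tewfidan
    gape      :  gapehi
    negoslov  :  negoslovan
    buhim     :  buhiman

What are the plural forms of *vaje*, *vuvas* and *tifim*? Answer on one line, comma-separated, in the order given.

The pattern is voicing of the final sound: -ah when the stem ends in a voiceless consonant (*labut*, *nis*); -an when the stem ends in a voiced consonant (*viewul*, *tewfid*, *negoslov*, *buhim*); -hi when the stem ends in a vowel (*fibjuwsu*, *gape*).
The final sound of *vaje* is /e/, which is a vowel, so the suffix is -hi, giving *vajehi*.
*vuvas* — final sound /s/ (a voiceless consonant) → -ah → *vuvasah*.
Since the final sound of *tifim* is /m/ (a voiced consonant), it takes -an, giving *tifiman*.

vajehi, vuvasah, tifiman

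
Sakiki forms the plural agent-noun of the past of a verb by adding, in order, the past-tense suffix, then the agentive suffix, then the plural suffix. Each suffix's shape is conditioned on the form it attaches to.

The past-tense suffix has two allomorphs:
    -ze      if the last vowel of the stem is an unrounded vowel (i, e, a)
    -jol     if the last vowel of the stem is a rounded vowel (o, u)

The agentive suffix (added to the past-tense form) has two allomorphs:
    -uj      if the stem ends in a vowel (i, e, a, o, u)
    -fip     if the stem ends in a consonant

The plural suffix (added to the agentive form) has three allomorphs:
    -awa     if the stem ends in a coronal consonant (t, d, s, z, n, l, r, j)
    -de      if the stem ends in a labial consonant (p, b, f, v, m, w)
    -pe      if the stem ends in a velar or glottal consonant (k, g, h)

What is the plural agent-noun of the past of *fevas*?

fevaszeujawa

The last vowel of *fevas* is /a/, which is an unrounded vowel, so the past-tense suffix is -ze, giving *fevasze*.
The final sound of the past-tense form *fevasze* is /e/, which is a vowel, so the agentive suffix is -uj, giving *fevaszeuj*.
Since the final consonant of the agentive form *fevaszeuj* is /j/ (coronal), it takes -awa, giving *fevaszeujawa*.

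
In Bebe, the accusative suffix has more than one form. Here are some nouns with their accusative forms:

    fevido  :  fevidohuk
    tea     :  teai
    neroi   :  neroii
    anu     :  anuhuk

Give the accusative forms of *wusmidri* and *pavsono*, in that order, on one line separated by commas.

wusmidrii, pavsonohuk

The suffix is conditioned by the last vowel: -huk when the last vowel of the stem is a rounded vowel (*fevido*, *anu*); -i when the last vowel of the stem is an unrounded vowel (*tea*, *neroi*).
*wusmidri* — last vowel /i/ (an unrounded vowel) → -i → *wusmidrii*.
*pavsono* — last vowel /o/ (a rounded vowel) → -huk → *pavsonohuk*.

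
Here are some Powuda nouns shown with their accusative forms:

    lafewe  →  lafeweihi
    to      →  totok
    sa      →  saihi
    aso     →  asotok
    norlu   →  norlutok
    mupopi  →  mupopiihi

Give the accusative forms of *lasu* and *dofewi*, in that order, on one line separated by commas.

The pattern is rounding harmony: -tok when the last vowel of the stem is a rounded vowel (*to*, *aso*, *norlu*); -ihi when the last vowel of the stem is an unrounded vowel (*lafewe*, *sa*, *mupopi*).
Since the last vowel of *lasu* is /u/ (a rounded vowel), it takes -tok, giving *lasutok*.
The last vowel of *dofewi* is /i/, which is an unrounded vowel, so the suffix is -ihi, giving *dofewiihi*.

lasutok, dofewiihi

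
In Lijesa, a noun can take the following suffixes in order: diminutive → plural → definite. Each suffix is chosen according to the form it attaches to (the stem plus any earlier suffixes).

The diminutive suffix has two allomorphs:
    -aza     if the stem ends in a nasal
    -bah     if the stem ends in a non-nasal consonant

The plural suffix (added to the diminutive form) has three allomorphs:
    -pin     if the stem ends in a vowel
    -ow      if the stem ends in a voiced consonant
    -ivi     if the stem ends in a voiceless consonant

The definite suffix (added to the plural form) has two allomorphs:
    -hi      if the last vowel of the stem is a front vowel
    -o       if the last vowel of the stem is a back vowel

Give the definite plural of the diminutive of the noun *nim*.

*nim*: final consonant = /m/, a nasal → -aza → *nimaza*.
The final sound of the diminutive form *nimaza* is /a/, which is a vowel, so the plural suffix is -pin, giving *nimazapin*.
The last vowel of the plural form *nimazapin* is /i/, which is a front vowel, so the definite suffix is -hi, giving *nimazapinhi*.

nimazapinhi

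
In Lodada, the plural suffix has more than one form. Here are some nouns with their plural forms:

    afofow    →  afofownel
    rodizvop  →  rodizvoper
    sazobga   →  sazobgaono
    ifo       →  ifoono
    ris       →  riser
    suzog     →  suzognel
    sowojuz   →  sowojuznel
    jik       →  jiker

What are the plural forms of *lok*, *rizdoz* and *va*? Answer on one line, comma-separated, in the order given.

loker, rizdoznel, vaono

The alternation tracks the final sound of the stem — -er when the stem ends in a voiceless consonant (*rodizvop*, *ris*, *jik*); -nel when the stem ends in a voiced consonant (*afofow*, *suzog*, *sowojuz*); -ono when the stem ends in a vowel (*sazobga*, *ifo*).
*lok*: final sound = /k/, a voiceless consonant → -er → *loker*.
*rizdoz*: final sound = /z/, a voiced consonant → -nel → *rizdoznel*.
Since the final sound of *va* is /a/ (a vowel), it takes -ono, giving *vaono*.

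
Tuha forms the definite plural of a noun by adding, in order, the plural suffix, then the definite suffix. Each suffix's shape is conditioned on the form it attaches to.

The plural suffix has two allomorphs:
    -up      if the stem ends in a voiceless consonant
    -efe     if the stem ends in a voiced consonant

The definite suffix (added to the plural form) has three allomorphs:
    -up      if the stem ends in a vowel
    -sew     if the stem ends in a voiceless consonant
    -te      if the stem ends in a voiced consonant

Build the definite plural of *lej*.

lejefeup

The final consonant of *lej* is /j/, which is voiced, so the plural suffix is -efe, giving *lejefe*.
The final sound of the plural form *lejefe* is /e/, which is a vowel, so the definite suffix is -up, giving *lejefeup*.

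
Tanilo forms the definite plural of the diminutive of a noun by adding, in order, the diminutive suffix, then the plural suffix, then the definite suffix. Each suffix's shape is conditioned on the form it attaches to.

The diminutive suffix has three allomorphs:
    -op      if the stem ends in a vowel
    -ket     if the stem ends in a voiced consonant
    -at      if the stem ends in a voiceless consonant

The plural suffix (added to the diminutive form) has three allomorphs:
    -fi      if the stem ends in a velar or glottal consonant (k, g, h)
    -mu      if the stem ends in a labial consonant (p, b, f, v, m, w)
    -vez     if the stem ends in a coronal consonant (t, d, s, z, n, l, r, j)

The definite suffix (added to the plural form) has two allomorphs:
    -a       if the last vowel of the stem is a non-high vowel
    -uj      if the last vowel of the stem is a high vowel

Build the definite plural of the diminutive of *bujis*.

bujisatveza

*bujis*: final sound = /s/, a voiceless consonant → -at → *bujisat*.
The diminutive form *bujisat*: final consonant = /t/, coronal → -vez → *bujisatvez*.
The plural form *bujisatvez* — last vowel /e/ (a non-high vowel) → -a → *bujisatveza*.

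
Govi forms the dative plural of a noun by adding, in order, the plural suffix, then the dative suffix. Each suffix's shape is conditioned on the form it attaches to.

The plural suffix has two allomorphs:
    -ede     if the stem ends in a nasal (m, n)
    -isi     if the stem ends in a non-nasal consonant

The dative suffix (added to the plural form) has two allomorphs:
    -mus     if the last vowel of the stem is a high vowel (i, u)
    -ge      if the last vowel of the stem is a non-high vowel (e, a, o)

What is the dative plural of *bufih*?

bufihisimus

*bufih*: final consonant = /h/, non-nasal → -isi → *bufihisi*.
The plural form *bufihisi* — last vowel /i/ (a high vowel) → -mus → *bufihisimus*.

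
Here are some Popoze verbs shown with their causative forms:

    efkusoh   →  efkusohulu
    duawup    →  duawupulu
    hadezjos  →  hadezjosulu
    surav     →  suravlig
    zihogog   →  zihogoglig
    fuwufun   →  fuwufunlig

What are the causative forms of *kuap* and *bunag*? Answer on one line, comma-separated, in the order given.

Looking at the final consonant of each stem: -ulu when the stem ends in a voiceless consonant (*efkusoh*, *duawup*, *hadezjos*); -lig when the stem ends in a voiced consonant (*surav*, *zihogog*, *fuwufun*).
The final consonant of *kuap* is /p/, which is voiceless, so the suffix is -ulu, giving *kuapulu*.
*bunag*: final consonant = /g/, voiced → -lig → *bunaglig*.

kuapulu, bunaglig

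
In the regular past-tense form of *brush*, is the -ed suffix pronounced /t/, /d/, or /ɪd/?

The stem *brush* ends in a voiceless consonant other than /t/.
The -ed suffix is realized as /ɪd/ after /t, d/; as /t/ after other voiceless consonants; and as /d/ after other voiced sounds.
So -ed on *brush* is pronounced /t/.

/t/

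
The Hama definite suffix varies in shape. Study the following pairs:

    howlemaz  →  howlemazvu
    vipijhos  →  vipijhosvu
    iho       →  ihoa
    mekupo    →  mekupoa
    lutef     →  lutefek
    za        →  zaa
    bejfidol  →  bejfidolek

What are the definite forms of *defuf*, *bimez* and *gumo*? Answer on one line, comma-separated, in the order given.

The pattern is sibilance of the final sound: -vu when the stem ends in a sibilant (*howlemaz*, *vipijhos*); -ek when the stem ends in a non-sibilant consonant (*lutef*, *bejfidol*); -a when the stem ends in a vowel (*iho*, *mekupo*, *za*).
Since the final sound of *defuf* is /f/ (a non-sibilant consonant), it takes -ek, giving *defufek*.
The final sound of *bimez* is /z/, which is a sibilant, so the suffix is -vu, giving *bimezvu*.
Since the final sound of *gumo* is /o/ (a vowel), it takes -a, giving *gumoa*.

defufek, bimezvu, gumoa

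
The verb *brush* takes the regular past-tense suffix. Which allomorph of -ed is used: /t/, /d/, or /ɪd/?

/t/

The stem *brush* ends in a voiceless consonant other than /t/.
The -ed suffix is realized as /ɪd/ after /t, d/; as /t/ after other voiceless consonants; and as /d/ after other voiced sounds.
So -ed on *brush* is pronounced /t/.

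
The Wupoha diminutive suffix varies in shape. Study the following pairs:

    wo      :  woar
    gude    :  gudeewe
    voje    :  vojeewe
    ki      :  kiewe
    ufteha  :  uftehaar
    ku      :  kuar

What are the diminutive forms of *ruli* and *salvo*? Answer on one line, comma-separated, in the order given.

The alternation tracks the last vowel of the stem — -ewe when the last vowel of the stem is a front vowel (*gude*, *voje*, *ki*); -ar when the last vowel of the stem is a back vowel (*wo*, *ufteha*, *ku*).
*ruli*: last vowel = /i/, a front vowel → -ewe → *ruliewe*.
Since the last vowel of *salvo* is /o/ (a back vowel), it takes -ar, giving *salvoar*.

ruliewe, salvoar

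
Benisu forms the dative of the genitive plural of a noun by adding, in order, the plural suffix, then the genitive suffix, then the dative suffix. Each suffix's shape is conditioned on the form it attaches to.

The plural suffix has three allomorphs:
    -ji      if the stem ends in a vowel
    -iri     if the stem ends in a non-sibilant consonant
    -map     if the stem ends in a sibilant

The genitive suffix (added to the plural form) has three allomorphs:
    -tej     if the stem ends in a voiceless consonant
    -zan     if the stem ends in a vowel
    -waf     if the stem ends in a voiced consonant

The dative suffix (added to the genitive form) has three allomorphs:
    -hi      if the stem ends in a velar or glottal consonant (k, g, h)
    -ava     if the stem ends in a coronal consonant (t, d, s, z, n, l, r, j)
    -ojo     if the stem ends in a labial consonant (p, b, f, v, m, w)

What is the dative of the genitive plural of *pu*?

The final sound of *pu* is /u/, which is a vowel, so the plural suffix is -ji, giving *puji*.
The plural form *puji* — final sound /i/ (a vowel) → -zan → *pujizan*.
The final consonant of the genitive form *pujizan* is /n/, which is coronal, so the dative suffix is -ava, giving *pujizanava*.

pujizanava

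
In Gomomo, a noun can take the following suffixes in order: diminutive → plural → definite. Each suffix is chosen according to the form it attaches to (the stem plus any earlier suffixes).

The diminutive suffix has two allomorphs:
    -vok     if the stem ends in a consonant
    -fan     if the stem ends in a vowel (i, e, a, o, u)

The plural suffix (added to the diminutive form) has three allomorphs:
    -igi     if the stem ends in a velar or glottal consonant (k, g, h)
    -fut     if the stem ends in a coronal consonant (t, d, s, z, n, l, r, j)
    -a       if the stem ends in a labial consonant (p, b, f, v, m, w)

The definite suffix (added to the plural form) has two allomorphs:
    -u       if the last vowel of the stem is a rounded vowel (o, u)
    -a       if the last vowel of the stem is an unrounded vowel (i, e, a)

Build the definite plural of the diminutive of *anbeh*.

The final sound of *anbeh* is /h/, which is a consonant, so the diminutive suffix is -vok, giving *anbehvok*.
The diminutive form *anbehvok*: final consonant = /k/, velar/glottal → -igi → *anbehvokigi*.
Since the last vowel of the plural form *anbehvokigi* is /i/ (an unrounded vowel), it takes -a, giving *anbehvokigia*.

anbehvokigia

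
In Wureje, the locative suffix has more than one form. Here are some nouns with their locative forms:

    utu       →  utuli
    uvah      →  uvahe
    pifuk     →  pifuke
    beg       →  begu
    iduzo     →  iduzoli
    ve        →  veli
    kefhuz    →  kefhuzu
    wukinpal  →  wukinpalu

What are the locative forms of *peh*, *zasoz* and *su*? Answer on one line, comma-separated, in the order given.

pehe, zasozu, suli

The alternation tracks the final sound of the stem — -e when the stem ends in a voiceless consonant (*uvah*, *pifuk*); -u when the stem ends in a voiced consonant (*beg*, *kefhuz*, *wukinpal*); -li when the stem ends in a vowel (*utu*, *iduzo*, *ve*).
The final sound of *peh* is /h/, which is a voiceless consonant, so the suffix is -e, giving *pehe*.
The final sound of *zasoz* is /z/, which is a voiced consonant, so the suffix is -u, giving *zasozu*.
*su* — final sound /u/ (a vowel) → -li → *suli*.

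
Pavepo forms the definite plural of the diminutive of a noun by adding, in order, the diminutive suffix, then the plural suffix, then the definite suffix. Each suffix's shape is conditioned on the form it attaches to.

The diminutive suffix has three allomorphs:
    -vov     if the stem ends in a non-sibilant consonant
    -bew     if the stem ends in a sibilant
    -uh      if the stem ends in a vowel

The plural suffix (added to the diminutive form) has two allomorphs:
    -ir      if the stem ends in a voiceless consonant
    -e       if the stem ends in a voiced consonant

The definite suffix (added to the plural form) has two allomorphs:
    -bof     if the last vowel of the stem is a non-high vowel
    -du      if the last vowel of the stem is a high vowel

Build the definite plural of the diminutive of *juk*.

*juk* — final sound /k/ (a non-sibilant consonant) → -vov → *jukvov*.
The final consonant of the diminutive form *jukvov* is /v/, which is voiced, so the plural suffix is -e, giving *jukvove*.
Since the last vowel of the plural form *jukvove* is /e/ (a non-high vowel), it takes -bof, giving *jukvovebof*.

jukvovebof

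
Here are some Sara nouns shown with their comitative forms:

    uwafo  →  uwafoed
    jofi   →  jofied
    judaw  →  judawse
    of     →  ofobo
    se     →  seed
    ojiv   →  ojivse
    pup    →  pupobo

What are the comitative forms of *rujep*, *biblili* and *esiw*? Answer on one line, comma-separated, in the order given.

The alternation tracks the final sound of the stem — -obo when the stem ends in a voiceless consonant (*of*, *pup*); -se when the stem ends in a voiced consonant (*judaw*, *ojiv*); -ed when the stem ends in a vowel (*uwafo*, *jofi*, *se*).
The final sound of *rujep* is /p/, which is a voiceless consonant, so the suffix is -obo, giving *rujepobo*.
The final sound of *biblili* is /i/, which is a vowel, so the suffix is -ed, giving *biblilied*.
*esiw*: final sound = /w/, a voiced consonant → -se → *esiwse*.

rujepobo, biblilied, esiwse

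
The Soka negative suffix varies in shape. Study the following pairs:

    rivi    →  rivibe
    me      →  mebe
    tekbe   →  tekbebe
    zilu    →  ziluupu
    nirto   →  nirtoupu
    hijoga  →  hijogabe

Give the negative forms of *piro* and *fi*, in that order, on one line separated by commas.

piroupu, fibe

The pattern is rounding harmony: -upu when the last vowel of the stem is a rounded vowel (*zilu*, *nirto*); -be when the last vowel of the stem is an unrounded vowel (*rivi*, *me*, *tekbe*, *hijoga*).
The last vowel of *piro* is /o/, which is a rounded vowel, so the suffix is -upu, giving *piroupu*.
*fi*: last vowel = /i/, an unrounded vowel → -be → *fibe*.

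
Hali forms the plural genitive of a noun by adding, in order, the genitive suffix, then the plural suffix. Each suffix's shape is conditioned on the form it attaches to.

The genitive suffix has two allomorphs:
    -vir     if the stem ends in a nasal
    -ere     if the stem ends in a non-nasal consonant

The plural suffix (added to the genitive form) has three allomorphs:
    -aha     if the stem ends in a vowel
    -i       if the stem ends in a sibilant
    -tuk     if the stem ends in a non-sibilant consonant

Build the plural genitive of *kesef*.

The final consonant of *kesef* is /f/, which is non-nasal, so the genitive suffix is -ere, giving *kesefere*.
The genitive form *kesefere* — final sound /e/ (a vowel) → -aha → *kesefereaha*.

kesefereaha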